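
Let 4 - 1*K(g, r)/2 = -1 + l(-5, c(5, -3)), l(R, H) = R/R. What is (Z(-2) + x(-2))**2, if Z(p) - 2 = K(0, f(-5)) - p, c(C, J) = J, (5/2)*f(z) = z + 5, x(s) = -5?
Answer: 49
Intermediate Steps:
f(z) = 2 + 2*z/5 (f(z) = 2*(z + 5)/5 = 2*(5 + z)/5 = 2 + 2*z/5)
l(R, H) = 1
K(g, r) = 8 (K(g, r) = 8 - 2*(-1 + 1) = 8 - 2*0 = 8 + 0 = 8)
Z(p) = 10 - p (Z(p) = 2 + (8 - p) = 10 - p)
(Z(-2) + x(-2))**2 = ((10 - 1*(-2)) - 5)**2 = ((10 + 2) - 5)**2 = (12 - 5)**2 = 7**2 = 49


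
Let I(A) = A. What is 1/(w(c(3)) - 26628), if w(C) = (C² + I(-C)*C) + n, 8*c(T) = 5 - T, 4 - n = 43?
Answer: -1/26667 ≈ -3.7500e-5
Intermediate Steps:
n = -39 (n = 4 - 1*43 = 4 - 43 = -39)
c(T) = 5/8 - T/8 (c(T) = (5 - T)/8 = 5/8 - T/8)
w(C) = -39 (w(C) = (C² + (-C)*C) - 39 = (C² - C²) - 39 = 0 - 39 = -39)
1/(w(c(3)) - 26628) = 1/(-39 - 26628) = 1/(-26667) = -1/26667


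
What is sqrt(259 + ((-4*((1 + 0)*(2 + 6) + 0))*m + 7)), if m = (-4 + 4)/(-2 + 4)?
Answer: sqrt(266) ≈ 16.310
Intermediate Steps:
m = 0 (m = 0/2 = 0*(1/2) = 0)
sqrt(259 + ((-4*((1 + 0)*(2 + 6) + 0))*m + 7)) = sqrt(259 + (-4*((1 + 0)*(2 + 6) + 0)*0 + 7)) = sqrt(259 + (-4*(1*8 + 0)*0 + 7)) = sqrt(259 + (-4*(8 + 0)*0 + 7)) = sqrt(259 + (-4*8*0 + 7)) = sqrt(259 + (-32*0 + 7)) = sqrt(259 + (0 + 7)) = sqrt(259 + 7) = sqrt(266)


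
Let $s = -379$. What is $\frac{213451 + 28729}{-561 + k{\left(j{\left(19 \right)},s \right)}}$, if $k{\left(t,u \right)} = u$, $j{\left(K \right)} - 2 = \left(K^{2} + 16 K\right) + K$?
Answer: $- \frac{12109}{47} \approx -257.64$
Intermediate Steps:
$j{\left(K \right)} = 2 + K^{2} + 17 K$ ($j{\left(K \right)} = 2 + \left(\left(K^{2} + 16 K\right) + K\right) = 2 + \left(K^{2} + 17 K\right) = 2 + K^{2} + 17 K$)
$\frac{213451 + 28729}{-561 + k{\left(j{\left(19 \right)},s \right)}} = \frac{213451 + 28729}{-561 - 379} = \frac{242180}{-940} = 242180 \left(- \frac{1}{940}\right) = - \frac{12109}{47}$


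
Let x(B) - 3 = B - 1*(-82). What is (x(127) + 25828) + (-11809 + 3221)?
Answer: 17452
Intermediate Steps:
x(B) = 85 + B (x(B) = 3 + (B - 1*(-82)) = 3 + (B + 82) = 3 + (82 + B) = 85 + B)
(x(127) + 25828) + (-11809 + 3221) = ((85 + 127) + 25828) + (-11809 + 3221) = (212 + 25828) - 8588 = 26040 - 8588 = 17452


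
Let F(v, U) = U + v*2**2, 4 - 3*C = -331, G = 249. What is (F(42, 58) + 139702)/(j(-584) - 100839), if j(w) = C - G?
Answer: -419784/302929 ≈ -1.3857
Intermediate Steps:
C = 335/3 (C = 4/3 - 1/3*(-331) = 4/3 + 331/3 = 335/3 ≈ 111.67)
j(w) = -412/3 (j(w) = 335/3 - 1*249 = 335/3 - 249 = -412/3)
F(v, U) = U + 4*v (F(v, U) = U + v*4 = U + 4*v)
(F(42, 58) + 139702)/(j(-584) - 100839) = ((58 + 4*42) + 139702)/(-412/3 - 100839) = ((58 + 168) + 139702)/(-302929/3) = (226 + 139702)*(-3/302929) = 139928*(-3/302929) = -419784/302929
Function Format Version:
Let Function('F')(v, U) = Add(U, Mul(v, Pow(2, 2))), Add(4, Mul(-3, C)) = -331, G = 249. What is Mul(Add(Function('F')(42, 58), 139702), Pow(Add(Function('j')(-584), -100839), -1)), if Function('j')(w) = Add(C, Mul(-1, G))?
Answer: Rational(-419784, 302929) ≈ -1.3857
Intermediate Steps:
C = Rational(335, 3) (C = Add(Rational(4, 3), Mul(Rational(-1, 3), -331)) = Add(Rational(4, 3), Rational(331, 3)) = Rational(335, 3) ≈ 111.67)
Function('j')(w) = Rational(-412, 3) (Function('j')(w) = Add(Rational(335, 3), Mul(-1, 249)) = Add(Rational(335, 3), -249) = Rational(-412, 3))
Function('F')(v, U) = Add(U, Mul(4, v)) (Function('F')(v, U) = Add(U, Mul(v, 4)) = Add(U, Mul(4, v)))
Mul(Add(Function('F')(42, 58), 139702), Pow(Add(Function('j')(-584), -100839), -1)) = Mul(Add(Add(58, Mul(4, 42)), 139702), Pow(Add(Rational(-412, 3), -100839), -1)) = Mul(Add(Add(58, 168), 139702), Pow(Rational(-302929, 3), -1)) = Mul(Add(226, 139702), Rational(-3, 302929)) = Mul(139928, Rational(-3, 302929)) = Rational(-419784, 302929)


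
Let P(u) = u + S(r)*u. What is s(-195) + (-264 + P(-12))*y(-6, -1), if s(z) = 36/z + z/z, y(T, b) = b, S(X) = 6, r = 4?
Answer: 22673/65 ≈ 348.82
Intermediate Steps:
P(u) = 7*u (P(u) = u + 6*u = 7*u)
s(z) = 1 + 36/z (s(z) = 36/z + 1 = 1 + 36/z)
s(-195) + (-264 + P(-12))*y(-6, -1) = (36 - 195)/(-195) + (-264 + 7*(-12))*(-1) = -1/195*(-159) + (-264 - 84)*(-1) = 53/65 - 348*(-1) = 53/65 + 348 = 22673/65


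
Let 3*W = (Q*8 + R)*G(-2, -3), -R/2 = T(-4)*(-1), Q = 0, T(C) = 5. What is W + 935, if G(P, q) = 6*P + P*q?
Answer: 915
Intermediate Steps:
R = 10 (R = -10*(-1) = -2*(-5) = 10)
W = -20 (W = ((0*8 + 10)*(-2*(6 - 3)))/3 = ((0 + 10)*(-2*3))/3 = (10*(-6))/3 = (⅓)*(-60) = -20)
W + 935 = -20 + 935 = 915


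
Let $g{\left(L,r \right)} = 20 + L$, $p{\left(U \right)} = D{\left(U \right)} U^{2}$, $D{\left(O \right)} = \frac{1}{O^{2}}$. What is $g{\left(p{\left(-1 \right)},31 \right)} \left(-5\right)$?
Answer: $-105$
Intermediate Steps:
$D{\left(O \right)} = \frac{1}{O^{2}}$
$p{\left(U \right)} = 1$ ($p{\left(U \right)} = \frac{U^{2}}{U^{2}} = 1$)
$g{\left(p{\left(-1 \right)},31 \right)} \left(-5\right) = \left(20 + 1\right) \left(-5\right) = 21 \left(-5\right) = -105$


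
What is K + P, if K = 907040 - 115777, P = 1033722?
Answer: 1824985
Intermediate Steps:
K = 791263
K + P = 791263 + 1033722 = 1824985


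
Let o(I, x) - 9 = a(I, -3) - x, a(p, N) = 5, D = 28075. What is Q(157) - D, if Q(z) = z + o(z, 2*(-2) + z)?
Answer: -28057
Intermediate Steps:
o(I, x) = 14 - x (o(I, x) = 9 + (5 - x) = 14 - x)
Q(z) = 18 (Q(z) = z + (14 - (2*(-2) + z)) = z + (14 - (-4 + z)) = z + (14 + (4 - z)) = z + (18 - z) = 18)
Q(157) - D = 18 - 1*28075 = 18 - 28075 = -28057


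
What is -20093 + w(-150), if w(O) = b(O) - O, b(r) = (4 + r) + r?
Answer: -20239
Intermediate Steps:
b(r) = 4 + 2*r
w(O) = 4 + O (w(O) = (4 + 2*O) - O = 4 + O)
-20093 + w(-150) = -20093 + (4 - 150) = -20093 - 146 = -20239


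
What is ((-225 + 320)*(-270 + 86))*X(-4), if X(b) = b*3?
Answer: 209760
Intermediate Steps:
X(b) = 3*b
((-225 + 320)*(-270 + 86))*X(-4) = ((-225 + 320)*(-270 + 86))*(3*(-4)) = (95*(-184))*(-12) = -17480*(-12) = 209760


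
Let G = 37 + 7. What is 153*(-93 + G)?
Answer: -7497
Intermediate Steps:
G = 44
153*(-93 + G) = 153*(-93 + 44) = 153*(-49) = -7497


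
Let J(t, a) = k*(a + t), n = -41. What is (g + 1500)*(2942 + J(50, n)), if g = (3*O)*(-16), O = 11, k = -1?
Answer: 2850876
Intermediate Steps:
g = -528 (g = (3*11)*(-16) = 33*(-16) = -528)
J(t, a) = -a - t (J(t, a) = -(a + t) = -a - t)
(g + 1500)*(2942 + J(50, n)) = (-528 + 1500)*(2942 + (-1*(-41) - 1*50)) = 972*(2942 + (41 - 50)) = 972*(2942 - 9) = 972*2933 = 2850876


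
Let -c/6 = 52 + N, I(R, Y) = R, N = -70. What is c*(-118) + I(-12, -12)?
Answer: -12756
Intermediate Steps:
c = 108 (c = -6*(52 - 70) = -6*(-18) = 108)
c*(-118) + I(-12, -12) = 108*(-118) - 12 = -12744 - 12 = -12756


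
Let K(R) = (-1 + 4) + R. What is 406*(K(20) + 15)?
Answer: 15428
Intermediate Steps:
K(R) = 3 + R
406*(K(20) + 15) = 406*((3 + 20) + 15) = 406*(23 + 15) = 406*38 = 15428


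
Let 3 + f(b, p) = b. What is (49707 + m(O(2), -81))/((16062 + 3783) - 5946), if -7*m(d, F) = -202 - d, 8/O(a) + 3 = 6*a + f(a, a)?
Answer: 49736/13899 ≈ 3.5784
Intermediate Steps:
f(b, p) = -3 + b
O(a) = 8/(-6 + 7*a) (O(a) = 8/(-3 + (6*a + (-3 + a))) = 8/(-3 + (-3 + 7*a)) = 8/(-6 + 7*a))
m(d, F) = 202/7 + d/7 (m(d, F) = -(-202 - d)/7 = 202/7 + d/7)
(49707 + m(O(2), -81))/((16062 + 3783) - 5946) = (49707 + (202/7 + (8/(-6 + 7*2))/7))/((16062 + 3783) - 5946) = (49707 + (202/7 + (8/(-6 + 14))/7))/(19845 - 5946) = (49707 + (202/7 + (8/8)/7))/13899 = (49707 + (202/7 + (8*(⅛))/7))*(1/13899) = (49707 + (202/7 + (⅐)*1))*(1/13899) = (49707 + (202/7 + ⅐))*(1/13899) = (49707 + 29)*(1/13899) = 49736*(1/13899) = 49736/13899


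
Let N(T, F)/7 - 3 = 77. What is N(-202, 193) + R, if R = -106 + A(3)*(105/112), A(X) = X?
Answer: 7309/16 ≈ 456.81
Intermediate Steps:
N(T, F) = 560 (N(T, F) = 21 + 7*77 = 21 + 539 = 560)
R = -1651/16 (R = -106 + 3*(105/112) = -106 + 3*(105*(1/112)) = -106 + 3*(15/16) = -106 + 45/16 = -1651/16 ≈ -103.19)
N(-202, 193) + R = 560 - 1651/16 = 7309/16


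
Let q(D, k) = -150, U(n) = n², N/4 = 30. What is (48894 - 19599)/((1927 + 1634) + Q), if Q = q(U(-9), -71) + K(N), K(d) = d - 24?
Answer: 1395/167 ≈ 8.3533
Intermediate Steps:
N = 120 (N = 4*30 = 120)
K(d) = -24 + d
Q = -54 (Q = -150 + (-24 + 120) = -150 + 96 = -54)
(48894 - 19599)/((1927 + 1634) + Q) = (48894 - 19599)/((1927 + 1634) - 54) = 29295/(3561 - 54) = 29295/3507 = 29295*(1/3507) = 1395/167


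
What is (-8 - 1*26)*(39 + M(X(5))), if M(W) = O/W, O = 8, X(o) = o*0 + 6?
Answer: -4114/3 ≈ -1371.3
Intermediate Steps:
X(o) = 6 (X(o) = 0 + 6 = 6)
M(W) = 8/W
(-8 - 1*26)*(39 + M(X(5))) = (-8 - 1*26)*(39 + 8/6) = (-8 - 26)*(39 + 8*(⅙)) = -34*(39 + 4/3) = -34*121/3 = -4114/3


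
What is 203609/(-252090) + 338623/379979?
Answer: 7996327859/95788906110 ≈ 0.083479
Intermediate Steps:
203609/(-252090) + 338623/379979 = 203609*(-1/252090) + 338623*(1/379979) = -203609/252090 + 338623/379979 = 7996327859/95788906110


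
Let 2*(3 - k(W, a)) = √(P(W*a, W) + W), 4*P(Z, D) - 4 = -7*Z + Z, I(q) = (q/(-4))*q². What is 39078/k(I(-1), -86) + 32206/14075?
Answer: 2640141886/14075 + 78156*√134/5 ≈ 3.6852e+5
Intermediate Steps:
I(q) = -q³/4 (I(q) = (q*(-¼))*q² = (-q/4)*q² = -q³/4)
P(Z, D) = 1 - 3*Z/2 (P(Z, D) = 1 + (-7*Z + Z)/4 = 1 + (-6*Z)/4 = 1 - 3*Z/2)
k(W, a) = 3 - √(1 + W - 3*W*a/2)/2 (k(W, a) = 3 - √((1 - 3*W*a/2) + W)/2 = 3 - √(1 + W - 3*W*a/2)/2)
39078/k(I(-1), -86) + 32206/14075 = 39078/(3 - √(4 + 4*(-¼*(-1)³) - 6*(-¼*(-1)³)*(-86))/4) + 32206/14075 = 39078/(3 - √(4 + 4*(-¼*(-1)) - 6*(-¼*(-1))*(-86))/4) + 32206*(1/14075) = 39078/(3 - √(4 + 4*(¼) - 6*¼*(-86))/4) + 32206/14075 = 39078/(3 - √(4 + 1 + 129)/4) + 32206/14075 = 39078/(3 - √134/4) + 32206/14075 = 32206/14075 + 39078/(3 - √134/4)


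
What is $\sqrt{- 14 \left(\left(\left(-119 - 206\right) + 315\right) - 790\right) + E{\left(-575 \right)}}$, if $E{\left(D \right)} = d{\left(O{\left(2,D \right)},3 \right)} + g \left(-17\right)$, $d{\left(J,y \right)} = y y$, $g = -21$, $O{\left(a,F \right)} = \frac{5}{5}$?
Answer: $\sqrt{11566} \approx 107.55$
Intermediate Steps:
$O{\left(a,F \right)} = 1$ ($O{\left(a,F \right)} = 5 \cdot \frac{1}{5} = 1$)
$d{\left(J,y \right)} = y^{2}$
$E{\left(D \right)} = 366$ ($E{\left(D \right)} = 3^{2} - -357 = 9 + 357 = 366$)
$\sqrt{- 14 \left(\left(\left(-119 - 206\right) + 315\right) - 790\right) + E{\left(-575 \right)}} = \sqrt{- 14 \left(\left(\left(-119 - 206\right) + 315\right) - 790\right) + 366} = \sqrt{- 14 \left(\left(-325 + 315\right) - 790\right) + 366} = \sqrt{- 14 \left(-10 - 790\right) + 366} = \sqrt{\left(-14\right) \left(-800\right) + 366} = \sqrt{11200 + 366} = \sqrt{11566}$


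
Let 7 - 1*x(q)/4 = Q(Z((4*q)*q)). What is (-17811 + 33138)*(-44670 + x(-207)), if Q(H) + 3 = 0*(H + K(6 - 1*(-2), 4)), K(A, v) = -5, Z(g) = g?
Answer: -684044010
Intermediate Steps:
Q(H) = -3 (Q(H) = -3 + 0*(H - 5) = -3 + 0*(-5 + H) = -3 + 0 = -3)
x(q) = 40 (x(q) = 28 - 4*(-3) = 28 + 12 = 40)
(-17811 + 33138)*(-44670 + x(-207)) = (-17811 + 33138)*(-44670 + 40) = 15327*(-44630) = -684044010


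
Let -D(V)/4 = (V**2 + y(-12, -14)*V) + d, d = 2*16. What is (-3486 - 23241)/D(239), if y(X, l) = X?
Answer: 8909/72380 ≈ 0.12309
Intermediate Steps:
d = 32
D(V) = -128 - 4*V**2 + 48*V (D(V) = -4*((V**2 - 12*V) + 32) = -4*(32 + V**2 - 12*V) = -128 - 4*V**2 + 48*V)
(-3486 - 23241)/D(239) = (-3486 - 23241)/(-128 - 4*239**2 + 48*239) = -26727/(-128 - 4*57121 + 11472) = -26727/(-128 - 228484 + 11472) = -26727/(-217140) = -26727*(-1/217140) = 8909/72380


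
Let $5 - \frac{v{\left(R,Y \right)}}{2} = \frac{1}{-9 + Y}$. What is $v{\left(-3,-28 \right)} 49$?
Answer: $\frac{18228}{37} \approx 492.65$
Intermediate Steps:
$v{\left(R,Y \right)} = 10 - \frac{2}{-9 + Y}$
$v{\left(-3,-28 \right)} 49 = \frac{2 \left(-46 + 5 \left(-28\right)\right)}{-9 - 28} \cdot 49 = \frac{2 \left(-46 - 140\right)}{-37} \cdot 49 = 2 \left(- \frac{1}{37}\right) \left(-186\right) 49 = \frac{372}{37} \cdot 49 = \frac{18228}{37}$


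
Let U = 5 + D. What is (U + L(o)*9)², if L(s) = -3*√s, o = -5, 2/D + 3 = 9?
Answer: (16 - 81*I*√5)²/9 ≈ -3616.6 - 643.99*I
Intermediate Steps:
D = ⅓ (D = 2/(-3 + 9) = 2/6 = 2*(⅙) = ⅓ ≈ 0.33333)
U = 16/3 (U = 5 + ⅓ = 16/3 ≈ 5.3333)
(U + L(o)*9)² = (16/3 - 3*I*√5*9)² = (16/3 - 27*I*√5)²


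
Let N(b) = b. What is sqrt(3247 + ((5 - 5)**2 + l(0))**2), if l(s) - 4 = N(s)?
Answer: sqrt(3263) ≈ 57.123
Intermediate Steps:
l(s) = 4 + s
sqrt(3247 + ((5 - 5)**2 + l(0))**2) = sqrt(3247 + ((5 - 5)**2 + (4 + 0))**2) = sqrt(3247 + (0**2 + 4)**2) = sqrt(3247 + (0 + 4)**2) = sqrt(3247 + 4**2) = sqrt(3247 + 16) = sqrt(3263)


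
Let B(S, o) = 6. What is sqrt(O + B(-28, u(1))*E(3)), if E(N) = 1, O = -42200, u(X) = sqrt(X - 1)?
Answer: 17*I*sqrt(146) ≈ 205.41*I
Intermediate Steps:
u(X) = sqrt(-1 + X)
sqrt(O + B(-28, u(1))*E(3)) = sqrt(-42200 + 6*1) = sqrt(-42200 + 6) = sqrt(-42194) = 17*I*sqrt(146)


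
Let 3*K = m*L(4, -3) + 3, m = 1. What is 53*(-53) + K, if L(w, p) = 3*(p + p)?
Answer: -2814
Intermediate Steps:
L(w, p) = 6*p (L(w, p) = 3*(2*p) = 6*p)
K = -5 (K = (1*(6*(-3)) + 3)/3 = (1*(-18) + 3)/3 = (-18 + 3)/3 = (1/3)*(-15) = -5)
53*(-53) + K = 53*(-53) - 5 = -2809 - 5 = -2814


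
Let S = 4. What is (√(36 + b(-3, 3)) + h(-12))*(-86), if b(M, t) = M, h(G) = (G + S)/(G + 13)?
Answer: 688 - 86*√33 ≈ 193.97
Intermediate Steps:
h(G) = (4 + G)/(13 + G) (h(G) = (G + 4)/(G + 13) = (4 + G)/(13 + G))
(√(36 + b(-3, 3)) + h(-12))*(-86) = (√(36 - 3) + (4 - 12)/(13 - 12))*(-86) = (√33 - 8/1)*(-86) = (√33 + 1*(-8))*(-86) = (√33 - 8)*(-86) = (-8 + √33)*(-86) = 688 - 86*√33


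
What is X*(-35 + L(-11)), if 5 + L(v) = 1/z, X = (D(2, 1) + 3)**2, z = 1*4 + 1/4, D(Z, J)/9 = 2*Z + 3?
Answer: -2944656/17 ≈ -1.7322e+5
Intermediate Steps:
D(Z, J) = 27 + 18*Z (D(Z, J) = 9*(2*Z + 3) = 9*(3 + 2*Z) = 27 + 18*Z)
z = 17/4 (z = 4 + 1/4 = 17/4 ≈ 4.2500)
X = 4356 (X = ((27 + 18*2) + 3)**2 = ((27 + 36) + 3)**2 = (63 + 3)**2 = 66**2 = 4356)
L(v) = -81/17 (L(v) = -5 + 1/(17/4) = -5 + 4/17 = -81/17)
X*(-35 + L(-11)) = 4356*(-35 - 81/17) = 4356*(-676/17) = -2944656/17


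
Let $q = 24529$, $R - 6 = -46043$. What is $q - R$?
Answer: $70566$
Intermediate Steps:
$R = -46037$ ($R = 6 - 46043 = -46037$)
$q - R = 24529 - -46037 = 24529 + 46037 = 70566$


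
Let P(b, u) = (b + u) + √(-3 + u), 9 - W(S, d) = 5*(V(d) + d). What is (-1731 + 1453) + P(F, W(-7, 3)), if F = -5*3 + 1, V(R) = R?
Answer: -313 + 2*I*√6 ≈ -313.0 + 4.899*I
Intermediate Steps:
F = -14 (F = -15 + 1 = -14)
W(S, d) = 9 - 10*d (W(S, d) = 9 - 5*(d + d) = 9 - 5*2*d = 9 - 10*d)
P(b, u) = b + u + √(-3 + u)
(-1731 + 1453) + P(F, W(-7, 3)) = (-1731 + 1453) + (-14 + (9 - 10*3) + √(-3 + (9 - 10*3))) = -278 + (-14 + (9 - 30) + √(-3 + (9 - 30))) = -278 + (-14 - 21 + √(-3 - 21)) = -278 + (-14 - 21 + √(-24)) = -278 + (-14 - 21 + 2*I*√6) = -278 + (-35 + 2*I*√6) = -313 + 2*I*√6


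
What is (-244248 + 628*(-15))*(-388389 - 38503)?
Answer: 108288839856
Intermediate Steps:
(-244248 + 628*(-15))*(-388389 - 38503) = (-244248 - 9420)*(-426892) = -253668*(-426892) = 108288839856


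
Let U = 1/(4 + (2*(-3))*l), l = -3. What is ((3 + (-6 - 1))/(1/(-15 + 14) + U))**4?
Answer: 59969536/194481 ≈ 308.36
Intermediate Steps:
U = 1/22 (U = 1/(4 + (2*(-3))*(-3)) = 1/(4 - 6*(-3)) = 1/(4 + 18) = 1/22 ≈ 0.045455)
((3 + (-6 - 1))/(1/(-15 + 14) + U))**4 = ((3 + (-6 - 1))/(1/(-15 + 14) + 1/22))**4 = ((3 - 7)/(1/(-1) + 1/22))**4 = (-4/(-1 + 1/22))**4 = (-4/(-21/22))**4 = (-4*(-22/21))**4 = (88/21)**4 = 59969536/194481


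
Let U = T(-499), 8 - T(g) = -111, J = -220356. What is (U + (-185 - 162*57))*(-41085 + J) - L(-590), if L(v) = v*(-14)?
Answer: 2431393040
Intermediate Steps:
T(g) = 119 (T(g) = 8 - 1*(-111) = 8 + 111 = 119)
U = 119
L(v) = -14*v
(U + (-185 - 162*57))*(-41085 + J) - L(-590) = (119 + (-185 - 162*57))*(-41085 - 220356) - (-14)*(-590) = (119 + (-185 - 9234))*(-261441) - 1*8260 = (119 - 9419)*(-261441) - 8260 = -9300*(-261441) - 8260 = 2431401300 - 8260 = 2431393040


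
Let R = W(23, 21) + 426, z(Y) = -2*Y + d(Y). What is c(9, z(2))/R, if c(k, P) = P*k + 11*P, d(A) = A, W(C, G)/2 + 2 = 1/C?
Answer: -230/2427 ≈ -0.094767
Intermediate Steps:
W(C, G) = -4 + 2/C
z(Y) = -Y (z(Y) = -2*Y + Y = -Y)
c(k, P) = 11*P + P*k
R = 9708/23 (R = (-4 + 2/23) + 426 = -90/23 + 426 = 9708/23 ≈ 422.09)
c(9, z(2))/R = ((-1*2)*(11 + 9))/(9708/23) = -2*20*(23/9708) = -40*23/9708 = -230/2427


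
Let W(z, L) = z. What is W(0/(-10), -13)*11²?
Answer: 0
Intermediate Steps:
W(0/(-10), -13)*11² = (0/(-10))*11² = (0*(-⅒))*121 = 0*121 = 0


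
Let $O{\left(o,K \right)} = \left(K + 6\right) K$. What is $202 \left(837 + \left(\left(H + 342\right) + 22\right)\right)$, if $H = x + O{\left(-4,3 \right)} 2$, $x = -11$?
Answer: $251288$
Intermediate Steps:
$O{\left(o,K \right)} = K \left(6 + K\right)$ ($O{\left(o,K \right)} = \left(6 + K\right) K = K \left(6 + K\right)$)
$H = 43$ ($H = -11 + 3 \left(6 + 3\right) 2 = -11 + 3 \cdot 9 \cdot 2 = -11 + 27 \cdot 2 = -11 + 54 = 43$)
$202 \left(837 + \left(\left(H + 342\right) + 22\right)\right) = 202 \left(837 + \left(\left(43 + 342\right) + 22\right)\right) = 202 \left(837 + \left(385 + 22\right)\right) = 202 \left(837 + 407\right) = 202 \cdot 1244 = 251288$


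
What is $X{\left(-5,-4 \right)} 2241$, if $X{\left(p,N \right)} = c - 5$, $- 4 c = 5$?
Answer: $- \frac{56025}{4} \approx -14006.0$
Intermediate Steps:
$c = - \frac{5}{4}$ ($c = \left(- \frac{1}{4}\right) 5 = - \frac{5}{4} \approx -1.25$)
$X{\left(p,N \right)} = - \frac{25}{4}$ ($X{\left(p,N \right)} = - \frac{5}{4} - 5 = - \frac{25}{4}$)
$X{\left(-5,-4 \right)} 2241 = \left(- \frac{25}{4}\right) 2241 = - \frac{56025}{4}$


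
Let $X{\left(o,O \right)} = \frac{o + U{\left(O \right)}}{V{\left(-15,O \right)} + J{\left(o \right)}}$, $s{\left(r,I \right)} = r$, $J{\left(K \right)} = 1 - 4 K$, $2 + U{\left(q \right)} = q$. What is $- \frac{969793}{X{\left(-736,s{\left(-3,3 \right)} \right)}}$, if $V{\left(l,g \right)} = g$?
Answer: $\frac{2853131006}{741} \approx 3.8504 \cdot 10^{6}$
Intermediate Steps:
$U{\left(q \right)} = -2 + q$
$X{\left(o,O \right)} = \frac{-2 + O + o}{1 + O - 4 o}$ ($X{\left(o,O \right)} = \frac{o + \left(-2 + O\right)}{O - \left(-1 + 4 o\right)} = \frac{-2 + O + o}{1 + O - 4 o}$)
$- \frac{969793}{X{\left(-736,s{\left(-3,3 \right)} \right)}} = - \frac{969793}{\frac{1}{1 - 3 - -2944} \left(-2 - 3 - 736\right)} = - \frac{969793}{\frac{1}{1 - 3 + 2944} \left(-741\right)} = - \frac{969793}{\frac{1}{2942} \left(-741\right)} = - \frac{969793}{- \frac{741}{2942}} = \left(-969793\right) \left(- \frac{2942}{741}\right) = \frac{2853131006}{741}$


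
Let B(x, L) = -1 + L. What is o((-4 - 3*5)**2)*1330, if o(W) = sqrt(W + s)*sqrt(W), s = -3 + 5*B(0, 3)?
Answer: 101080*sqrt(23) ≈ 4.8476e+5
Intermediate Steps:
s = 7 (s = -3 + 5*(-1 + 3) = -3 + 5*2 = -3 + 10 = 7)
o(W) = sqrt(W)*sqrt(7 + W) (o(W) = sqrt(W + 7)*sqrt(W) = sqrt(7 + W)*sqrt(W) = sqrt(W)*sqrt(7 + W))
o((-4 - 3*5)**2)*1330 = (sqrt((-4 - 3*5)**2)*sqrt(7 + (-4 - 3*5)**2))*1330 = (sqrt((-4 - 15)**2)*sqrt(7 + (-4 - 15)**2))*1330 = (sqrt((-19)**2)*sqrt(7 + (-19)**2))*1330 = (sqrt(361)*sqrt(7 + 361))*1330 = (19*sqrt(368))*1330 = (19*(4*sqrt(23)))*1330 = (76*sqrt(23))*1330 = 101080*sqrt(23)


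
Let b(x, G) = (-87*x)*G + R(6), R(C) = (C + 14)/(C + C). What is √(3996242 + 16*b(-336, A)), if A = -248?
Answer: I*√1007966766/3 ≈ 10583.0*I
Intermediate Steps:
R(C) = (14 + C)/(2*C) (R(C) = (14 + C)/((2*C)) = (14 + C)*(1/(2*C)) = (14 + C)/(2*C))
b(x, G) = 5/3 - 87*G*x (b(x, G) = (-87*x)*G + (½)*(14 + 6)/6 = -87*G*x + (½)*(⅙)*20 = -87*G*x + 5/3 = 5/3 - 87*G*x)
√(3996242 + 16*b(-336, A)) = √(3996242 + 16*(5/3 - 87*(-248)*(-336))) = √(3996242 + 16*(5/3 - 7249536)) = √(3996242 + 16*(-21748603/3)) = √(3996242 - 347977648/3) = √(-335988922/3) = I*√1007966766/3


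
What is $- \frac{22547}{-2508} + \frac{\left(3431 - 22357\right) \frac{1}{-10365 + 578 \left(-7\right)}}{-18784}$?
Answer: $\frac{762917537015}{84863266224} \approx 8.99$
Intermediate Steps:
$- \frac{22547}{-2508} + \frac{\left(3431 - 22357\right) \frac{1}{-10365 + 578 \left(-7\right)}}{-18784} = \left(-22547\right) \left(- \frac{1}{2508}\right) + - \frac{18926}{-10365 - 4046} \left(- \frac{1}{18784}\right) = \frac{22547}{2508} + - \frac{18926}{-14411} \left(- \frac{1}{18784}\right) = \frac{22547}{2508} + \left(-18926\right) \left(- \frac{1}{14411}\right) \left(- \frac{1}{18784}\right) = \frac{22547}{2508} + \frac{18926}{14411} \left(- \frac{1}{18784}\right) = \frac{22547}{2508} - \frac{9463}{135348112} = \frac{762917537015}{84863266224}$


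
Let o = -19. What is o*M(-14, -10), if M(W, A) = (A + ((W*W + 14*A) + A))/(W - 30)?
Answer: 171/11 ≈ 15.545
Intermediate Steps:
M(W, A) = (W**2 + 16*A)/(-30 + W) (M(W, A) = (A + ((W**2 + 14*A) + A))/(-30 + W) = (A + (W**2 + 15*A))/(-30 + W) = (W**2 + 16*A)/(-30 + W))
o*M(-14, -10) = -19*((-14)**2 + 16*(-10))/(-30 - 14) = -19*(196 - 160)/(-44) = -(-19)*36/44 = -19*(-9/11) = 171/11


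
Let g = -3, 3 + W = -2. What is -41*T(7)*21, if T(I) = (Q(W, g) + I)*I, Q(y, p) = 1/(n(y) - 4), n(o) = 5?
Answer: -48216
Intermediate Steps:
W = -5 (W = -3 - 2 = -5)
Q(y, p) = 1 (Q(y, p) = 1/(5 - 4) = 1/1 = 1)
T(I) = I*(1 + I) (T(I) = (1 + I)*I = I*(1 + I))
-41*T(7)*21 = -287*(1 + 7)*21 = -287*8*21 = -41*56*21 = -2296*21 = -48216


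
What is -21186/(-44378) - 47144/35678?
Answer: -334070581/395829571 ≈ -0.84398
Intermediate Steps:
-21186/(-44378) - 47144/35678 = -21186*(-1/44378) - 47144*1/35678 = 10593/22189 - 23572/17839 = -334070581/395829571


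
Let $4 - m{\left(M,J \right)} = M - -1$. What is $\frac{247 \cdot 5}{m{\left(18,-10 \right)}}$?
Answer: $- \frac{247}{3} \approx -82.333$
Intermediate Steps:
$m{\left(M,J \right)} = 3 - M$ ($m{\left(M,J \right)} = 4 - \left(M - -1\right) = 4 - \left(M + 1\right) = 4 - \left(1 + M\right) = 3 - M$)
$\frac{247 \cdot 5}{m{\left(18,-10 \right)}} = \frac{247 \cdot 5}{3 - 18} = \frac{1235}{3 - 18} = \frac{1235}{-15} = 1235 \left(- \frac{1}{15}\right) = - \frac{247}{3}$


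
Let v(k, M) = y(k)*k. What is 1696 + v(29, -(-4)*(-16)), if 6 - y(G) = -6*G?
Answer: 6916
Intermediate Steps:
y(G) = 6 + 6*G (y(G) = 6 - (-6)*G = 6 + 6*G)
v(k, M) = k*(6 + 6*k) (v(k, M) = (6 + 6*k)*k = k*(6 + 6*k))
1696 + v(29, -(-4)*(-16)) = 1696 + 6*29*(1 + 29) = 1696 + 6*29*30 = 1696 + 5220 = 6916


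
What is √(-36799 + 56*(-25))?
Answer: I*√38199 ≈ 195.45*I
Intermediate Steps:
√(-36799 + 56*(-25)) = √(-36799 - 1400) = √(-38199) = I*√38199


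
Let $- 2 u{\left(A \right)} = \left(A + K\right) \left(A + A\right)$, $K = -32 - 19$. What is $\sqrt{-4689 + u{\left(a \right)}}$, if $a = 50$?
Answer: $i \sqrt{4639} \approx 68.11 i$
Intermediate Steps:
$K = -51$ ($K = -32 - 19 = -51$)
$u{\left(A \right)} = - A \left(-51 + A\right)$ ($u{\left(A \right)} = - \frac{\left(A - 51\right) \left(A + A\right)}{2} = - \frac{\left(-51 + A\right) 2 A}{2} = - \frac{2 A \left(-51 + A\right)}{2} = - A \left(-51 + A\right)$)
$\sqrt{-4689 + u{\left(a \right)}} = \sqrt{-4689 + 50 \left(51 - 50\right)} = \sqrt{-4689 + 50 \cdot 1} = \sqrt{-4689 + 50} = \sqrt{-4639} = i \sqrt{4639}$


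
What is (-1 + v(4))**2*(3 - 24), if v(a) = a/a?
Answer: 0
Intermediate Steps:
v(a) = 1
(-1 + v(4))**2*(3 - 24) = (-1 + 1)**2*(3 - 24) = 0**2*(-21) = 0*(-21) = 0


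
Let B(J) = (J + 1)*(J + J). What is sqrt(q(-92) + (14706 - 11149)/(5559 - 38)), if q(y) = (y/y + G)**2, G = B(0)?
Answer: sqrt(50119638)/5521 ≈ 1.2823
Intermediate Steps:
B(J) = 2*J*(1 + J) (B(J) = (1 + J)*(2*J) = 2*J*(1 + J))
G = 0 (G = 2*0*(1 + 0) = 2*0*1 = 0)
q(y) = 1 (q(y) = (y/y + 0)**2 = (1 + 0)**2 = 1**2 = 1)
sqrt(q(-92) + (14706 - 11149)/(5559 - 38)) = sqrt(1 + (14706 - 11149)/(5559 - 38)) = sqrt(1 + 3557/5521) = sqrt(9078/5521) = sqrt(50119638)/5521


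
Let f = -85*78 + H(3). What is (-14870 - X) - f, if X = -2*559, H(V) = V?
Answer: -7125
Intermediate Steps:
f = -6627 (f = -85*78 + 3 = -6630 + 3 = -6627)
X = -1118
(-14870 - X) - f = (-14870 - 1*(-1118)) - 1*(-6627) = (-14870 + 1118) + 6627 = -13752 + 6627 = -7125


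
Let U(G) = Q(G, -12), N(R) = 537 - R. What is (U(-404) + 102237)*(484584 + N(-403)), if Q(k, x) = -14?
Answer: 49631719852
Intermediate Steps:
U(G) = -14
(U(-404) + 102237)*(484584 + N(-403)) = (-14 + 102237)*(484584 + (537 - 1*(-403))) = 102223*(484584 + (537 + 403)) = 102223*(484584 + 940) = 102223*485524 = 49631719852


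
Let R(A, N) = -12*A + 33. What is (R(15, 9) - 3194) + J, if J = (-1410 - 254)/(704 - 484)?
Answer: -184171/55 ≈ -3348.6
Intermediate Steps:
J = -416/55 (J = -1664/220 = -1664*1/220 = -416/55 ≈ -7.5636)
R(A, N) = 33 - 12*A
(R(15, 9) - 3194) + J = ((33 - 12*15) - 3194) - 416/55 = ((33 - 180) - 3194) - 416/55 = (-147 - 3194) - 416/55 = -3341 - 416/55 = -184171/55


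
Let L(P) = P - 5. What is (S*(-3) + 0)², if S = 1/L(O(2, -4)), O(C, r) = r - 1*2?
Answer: 9/121 ≈ 0.074380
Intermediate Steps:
O(C, r) = -2 + r (O(C, r) = r - 2 = -2 + r)
L(P) = -5 + P
S = -1/11 (S = 1/(-5 + (-2 - 4)) = 1/(-5 - 6) = 1/(-11) = -1/11 ≈ -0.090909)
(S*(-3) + 0)² = (-1/11*(-3) + 0)² = (3/11 + 0)² = (3/11)² = 9/121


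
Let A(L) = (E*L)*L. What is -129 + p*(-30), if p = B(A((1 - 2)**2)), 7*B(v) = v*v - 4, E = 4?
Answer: -1263/7 ≈ -180.43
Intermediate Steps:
A(L) = 4*L**2 (A(L) = (4*L)*L = 4*L**2)
B(v) = -4/7 + v**2/7 (B(v) = (v*v - 4)/7 = (v**2 - 4)/7 = (-4 + v**2)/7 = -4/7 + v**2/7)
p = 12/7 (p = -4/7 + (4*((1 - 2)**2)**2)**2/7 = -4/7 + (4*((-1)**2)**2)**2/7 = -4/7 + (4*1**2)**2/7 = -4/7 + (4*1)**2/7 = -4/7 + (1/7)*4**2 = -4/7 + (1/7)*16 = -4/7 + 16/7 = 12/7 ≈ 1.7143)
-129 + p*(-30) = -129 + (12/7)*(-30) = -129 - 360/7 = -1263/7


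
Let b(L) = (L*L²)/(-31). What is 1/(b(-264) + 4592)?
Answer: 31/18542096 ≈ 1.6719e-6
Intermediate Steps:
b(L) = -L³/31 (b(L) = L³*(-1/31) = -L³/31)
1/(b(-264) + 4592) = 1/(-1/31*(-264)³ + 4592) = 1/(-1/31*(-18399744) + 4592) = 1/(18399744/31 + 4592) = 1/(18542096/31) = 31/18542096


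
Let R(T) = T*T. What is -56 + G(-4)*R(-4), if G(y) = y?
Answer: -120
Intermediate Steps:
R(T) = T²
-56 + G(-4)*R(-4) = -56 - 4*(-4)² = -56 - 4*16 = -56 - 64 = -120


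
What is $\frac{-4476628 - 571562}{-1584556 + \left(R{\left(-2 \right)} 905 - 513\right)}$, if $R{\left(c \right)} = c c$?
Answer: $\frac{5048190}{1581449} \approx 3.1921$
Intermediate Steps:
$R{\left(c \right)} = c^{2}$
$\frac{-4476628 - 571562}{-1584556 + \left(R{\left(-2 \right)} 905 - 513\right)} = \frac{-4476628 - 571562}{-1584556 - \left(513 - \left(-2\right)^{2} \cdot 905\right)} = - \frac{5048190}{-1584556 + \left(4 \cdot 905 - 513\right)} = - \frac{5048190}{-1584556 + \left(3620 - 513\right)} = - \frac{5048190}{-1584556 + 3107} = - \frac{5048190}{-1581449} = \left(-5048190\right) \left(- \frac{1}{1581449}\right) = \frac{5048190}{1581449}$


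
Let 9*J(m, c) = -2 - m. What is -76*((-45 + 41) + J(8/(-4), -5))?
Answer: 304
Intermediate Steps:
J(m, c) = -2/9 - m/9 (J(m, c) = (-2 - m)/9 = -2/9 - m/9)
-76*((-45 + 41) + J(8/(-4), -5)) = -76*((-45 + 41) + (-2/9 - 8/(9*(-4)))) = -76*(-4 + (-2/9 - 8*(-1)/(9*4))) = -76*(-4 + (-2/9 - ⅑*(-2))) = -76*(-4 + (-2/9 + 2/9)) = -76*(-4 + 0) = -76*(-4) = 304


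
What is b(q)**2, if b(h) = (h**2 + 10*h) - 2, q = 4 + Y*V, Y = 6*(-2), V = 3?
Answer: 492804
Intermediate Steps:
Y = -12
q = -32 (q = 4 - 12*3 = 4 - 36 = -32)
b(h) = -2 + h**2 + 10*h
b(q)**2 = (-2 + (-32)**2 + 10*(-32))**2 = (-2 + 1024 - 320)**2 = 702**2 = 492804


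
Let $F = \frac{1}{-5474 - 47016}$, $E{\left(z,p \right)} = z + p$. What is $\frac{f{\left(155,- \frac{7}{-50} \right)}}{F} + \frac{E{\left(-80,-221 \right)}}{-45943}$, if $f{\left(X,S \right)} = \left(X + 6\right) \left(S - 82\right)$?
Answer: $\frac{158914506634716}{229715} \approx 6.9179 \cdot 10^{8}$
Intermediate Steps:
$E{\left(z,p \right)} = p + z$
$F = - \frac{1}{52490}$ ($F = \frac{1}{-52490} = - \frac{1}{52490} \approx -1.9051 \cdot 10^{-5}$)
$f{\left(X,S \right)} = \left(-82 + S\right) \left(6 + X\right)$ ($f{\left(X,S \right)} = \left(6 + X\right) \left(-82 + S\right) = \left(-82 + S\right) \left(6 + X\right)$)
$\frac{f{\left(155,- \frac{7}{-50} \right)}}{F} + \frac{E{\left(-80,-221 \right)}}{-45943} = \frac{-492 - 12710 + 6 \left(- \frac{7}{-50}\right) + - \frac{7}{-50} \cdot 155}{- \frac{1}{52490}} + \frac{-221 - 80}{-45943} = \left(-492 - 12710 + 6 \left(\left(-7\right) \left(- \frac{1}{50}\right)\right) + \left(-7\right) \left(- \frac{1}{50}\right) 155\right) \left(-52490\right) - - \frac{301}{45943} = \left(-492 - 12710 + 6 \cdot \frac{7}{50} + \frac{7}{50} \cdot 155\right) \left(-52490\right) + \frac{301}{45943} = \left(-492 - 12710 + \frac{21}{25} + \frac{217}{10}\right) \left(-52490\right) + \frac{301}{45943} = \left(- \frac{658973}{50}\right) \left(-52490\right) + \frac{301}{45943} = \frac{3458949277}{5} + \frac{301}{45943} = \frac{158914506634716}{229715}$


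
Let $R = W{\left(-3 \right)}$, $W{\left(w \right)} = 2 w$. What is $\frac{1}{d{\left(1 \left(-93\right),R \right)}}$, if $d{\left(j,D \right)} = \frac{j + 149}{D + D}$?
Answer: $- \frac{3}{14} \approx -0.21429$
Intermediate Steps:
$R = -6$ ($R = 2 \left(-3\right) = -6$)
$d{\left(j,D \right)} = \frac{149 + j}{2 D}$
$\frac{1}{d{\left(1 \left(-93\right),R \right)}} = \frac{1}{\frac{1}{2} \frac{1}{-6} \left(149 + 1 \left(-93\right)\right)} = \frac{1}{\frac{1}{2} \left(- \frac{1}{6}\right) \left(149 - 93\right)} = \frac{1}{\frac{1}{2} \left(- \frac{1}{6}\right) 56} = \frac{1}{- \frac{14}{3}} = - \frac{3}{14}$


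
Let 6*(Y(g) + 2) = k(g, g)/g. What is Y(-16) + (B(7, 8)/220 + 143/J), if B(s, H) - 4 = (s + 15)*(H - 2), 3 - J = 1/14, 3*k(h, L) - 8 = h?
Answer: 3854039/81180 ≈ 47.475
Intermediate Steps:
k(h, L) = 8/3 + h/3
J = 41/14 (J = 3 - 1/14 = 41/14 ≈ 2.9286)
B(s, H) = 4 + (-2 + H)*(15 + s) (B(s, H) = 4 + (s + 15)*(H - 2) = 4 + (15 + s)*(-2 + H) = 4 + (-2 + H)*(15 + s))
Y(g) = -2 + (8/3 + g/3)/(6*g) (Y(g) = -2 + ((8/3 + g/3)/g)/6 = -2 + (8/3 + g/3)/(6*g))
Y(-16) + (B(7, 8)/220 + 143/J) = (1/18)*(8 - 35*(-16))/(-16) + ((-26 - 2*7 + 15*8 + 8*7)/220 + 143/(41/14)) = (1/18)*(-1/16)*(8 + 560) + ((-26 - 14 + 120 + 56)*(1/220) + 143*(14/41)) = (1/18)*(-1/16)*568 + (136*(1/220) + 2002/41) = -71/36 + (34/55 + 2002/41) = -71/36 + 111504/2255 = 3854039/81180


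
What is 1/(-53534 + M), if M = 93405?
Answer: 1/39871 ≈ 2.5081e-5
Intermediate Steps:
1/(-53534 + M) = 1/(-53534 + 93405) = 1/39871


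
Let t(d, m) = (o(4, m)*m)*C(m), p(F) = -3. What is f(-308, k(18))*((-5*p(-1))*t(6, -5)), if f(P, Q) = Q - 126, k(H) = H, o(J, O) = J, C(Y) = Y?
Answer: -162000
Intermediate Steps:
t(d, m) = 4*m² (t(d, m) = (4*m)*m = 4*m²)
f(P, Q) = -126 + Q
f(-308, k(18))*((-5*p(-1))*t(6, -5)) = (-126 + 18)*((-5*(-3))*(4*(-5)²)) = -1620*4*25 = -1620*100 = -108*1500 = -162000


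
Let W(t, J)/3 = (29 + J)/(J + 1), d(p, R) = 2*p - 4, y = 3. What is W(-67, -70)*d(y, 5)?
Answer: 82/23 ≈ 3.5652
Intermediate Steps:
d(p, R) = -4 + 2*p
W(t, J) = 3*(29 + J)/(1 + J) (W(t, J) = 3*((29 + J)/(J + 1)) = 3*((29 + J)/(1 + J)) = 3*(29 + J)/(1 + J))
W(-67, -70)*d(y, 5) = (3*(29 - 70)/(1 - 70))*(-4 + 2*3) = (3*(-41)/(-69))*(-4 + 6) = (3*(-1/69)*(-41))*2 = (41/23)*2 = 82/23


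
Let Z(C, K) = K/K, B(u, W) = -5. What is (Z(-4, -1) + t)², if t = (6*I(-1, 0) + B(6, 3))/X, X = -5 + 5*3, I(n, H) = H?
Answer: ¼ ≈ 0.25000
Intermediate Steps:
X = 10 (X = -5 + 15 = 10)
Z(C, K) = 1
t = -½ (t = (6*0 - 5)/10 = (0 - 5)*(⅒) = -5*⅒ = -½ ≈ -0.50000)
(Z(-4, -1) + t)² = (1 - ½)² = (½)² = ¼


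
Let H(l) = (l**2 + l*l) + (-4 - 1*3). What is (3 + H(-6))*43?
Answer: 2924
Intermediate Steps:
H(l) = -7 + 2*l**2 (H(l) = (l**2 + l**2) + (-4 - 3) = 2*l**2 - 7 = -7 + 2*l**2)
(3 + H(-6))*43 = (3 + (-7 + 2*(-6)**2))*43 = (3 + (-7 + 2*36))*43 = (3 + (-7 + 72))*43 = (3 + 65)*43 = 68*43 = 2924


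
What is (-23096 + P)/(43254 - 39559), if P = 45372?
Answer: 22276/3695 ≈ 6.0287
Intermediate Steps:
(-23096 + P)/(43254 - 39559) = (-23096 + 45372)/(43254 - 39559) = 22276/3695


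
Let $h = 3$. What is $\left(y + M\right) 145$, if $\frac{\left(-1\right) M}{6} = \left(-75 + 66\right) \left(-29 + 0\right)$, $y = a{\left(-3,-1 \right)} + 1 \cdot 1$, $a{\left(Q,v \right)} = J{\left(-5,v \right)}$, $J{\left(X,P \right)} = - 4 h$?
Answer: $-228665$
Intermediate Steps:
$J{\left(X,P \right)} = -12$ ($J{\left(X,P \right)} = \left(-4\right) 3 = -12$)
$a{\left(Q,v \right)} = -12$
$y = -11$ ($y = -12 + 1 \cdot 1 = -12 + 1 = -11$)
$M = -1566$ ($M = - 6 \left(-75 + 66\right) \left(-29 + 0\right) = - 6 \left(\left(-9\right) \left(-29\right)\right) = \left(-6\right) 261 = -1566$)
$\left(y + M\right) 145 = \left(-11 - 1566\right) 145 = \left(-1577\right) 145 = -228665$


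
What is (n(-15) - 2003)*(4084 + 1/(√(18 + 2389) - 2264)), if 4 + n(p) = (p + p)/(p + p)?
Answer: -41972561084072/5123289 + 2006*√2407/5123289 ≈ -8.1925e+6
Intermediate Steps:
n(p) = -3 (n(p) = -4 + (p + p)/(p + p) = -4 + (2*p)/((2*p)) = -4 + (2*p)*(1/(2*p)) = -4 + 1 = -3)
(n(-15) - 2003)*(4084 + 1/(√(18 + 2389) - 2264)) = (-3 - 2003)*(4084 + 1/(√(18 + 2389) - 2264)) = -2006*(4084 + 1/(√2407 - 2264)) = -2006*(4084 + 1/(-2264 + √2407)) = -8192504 - 2006/(-2264 + √2407)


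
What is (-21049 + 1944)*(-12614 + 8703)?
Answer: 74719655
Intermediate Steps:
(-21049 + 1944)*(-12614 + 8703) = -19105*(-3911) = 74719655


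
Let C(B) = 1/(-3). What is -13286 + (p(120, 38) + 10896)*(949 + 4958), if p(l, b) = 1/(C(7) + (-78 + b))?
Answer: 707841635/11 ≈ 6.4349e+7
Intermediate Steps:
C(B) = -⅓
p(l, b) = 1/(-235/3 + b) (p(l, b) = 1/(-⅓ + (-78 + b)) = 1/(-235/3 + b))
-13286 + (p(120, 38) + 10896)*(949 + 4958) = -13286 + (3/(-235 + 3*38) + 10896)*(949 + 4958) = -13286 + (3/(-235 + 114) + 10896)*5907 = -13286 + (3/(-121) + 10896)*5907 = -13286 + (3*(-1/121) + 10896)*5907 = -13286 + (-3/121 + 10896)*5907 = -13286 + (1318413/121)*5907 = -13286 + 707987781/11 = 707841635/11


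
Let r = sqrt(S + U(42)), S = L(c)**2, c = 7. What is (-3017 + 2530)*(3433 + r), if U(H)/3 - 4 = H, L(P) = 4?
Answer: -1671871 - 487*sqrt(154) ≈ -1.6779e+6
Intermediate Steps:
U(H) = 12 + 3*H
S = 16 (S = 4**2 = 16)
r = sqrt(154) (r = sqrt(16 + (12 + 3*42)) = sqrt(16 + (12 + 126)) = sqrt(16 + 138) = sqrt(154) ≈ 12.410)
(-3017 + 2530)*(3433 + r) = (-3017 + 2530)*(3433 + sqrt(154)) = -487*(3433 + sqrt(154)) = -1671871 - 487*sqrt(154)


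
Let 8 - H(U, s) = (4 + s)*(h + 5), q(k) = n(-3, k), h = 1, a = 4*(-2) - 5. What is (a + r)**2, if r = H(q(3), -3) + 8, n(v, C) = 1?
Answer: 9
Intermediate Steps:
a = -13 (a = -8 - 5 = -13)
q(k) = 1
H(U, s) = -16 - 6*s (H(U, s) = 8 - (4 + s)*(1 + 5) = 8 - (4 + s)*6 = 8 - (24 + 6*s) = 8 + (-24 - 6*s) = -16 - 6*s)
r = 10 (r = (-16 - 6*(-3)) + 8 = (-16 + 18) + 8 = 2 + 8 = 10)
(a + r)**2 = (-13 + 10)**2 = (-3)**2 = 9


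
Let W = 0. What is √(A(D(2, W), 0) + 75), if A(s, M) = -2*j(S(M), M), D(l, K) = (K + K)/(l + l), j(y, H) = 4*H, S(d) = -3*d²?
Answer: 5*√3 ≈ 8.6602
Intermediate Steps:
D(l, K) = K/l (D(l, K) = (2*K)/((2*l)) = (2*K)*(1/(2*l)) = K/l)
A(s, M) = -8*M
√(A(D(2, W), 0) + 75) = √(-8*0 + 75) = √(0 + 75) = √75 = 5*√3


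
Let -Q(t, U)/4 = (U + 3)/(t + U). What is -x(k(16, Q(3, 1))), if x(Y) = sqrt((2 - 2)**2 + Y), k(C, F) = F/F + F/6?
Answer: -sqrt(3)/3 ≈ -0.57735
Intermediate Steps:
Q(t, U) = -4*(3 + U)/(U + t) (Q(t, U) = -4*(U + 3)/(t + U) = -4*(3 + U)/(U + t))
k(C, F) = 1 + F/6 (k(C, F) = 1 + F*(1/6) = 1 + F/6)
x(Y) = sqrt(Y) (x(Y) = sqrt(0**2 + Y) = sqrt(0 + Y) = sqrt(Y))
-x(k(16, Q(3, 1))) = -sqrt(1 + (4*(-3 - 1*1)/(1 + 3))/6) = -sqrt(1 + (4*(-3 - 1)/4)/6) = -sqrt(1 + (4*(1/4)*(-4))/6) = -sqrt(1 + (1/6)*(-4)) = -sqrt(1 - 2/3) = -sqrt(1/3) = -sqrt(3)/3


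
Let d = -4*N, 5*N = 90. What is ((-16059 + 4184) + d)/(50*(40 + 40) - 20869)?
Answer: 11947/16869 ≈ 0.70822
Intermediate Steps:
N = 18 (N = (⅕)*90 = 18)
d = -72 (d = -4*18 = -72)
((-16059 + 4184) + d)/(50*(40 + 40) - 20869) = ((-16059 + 4184) - 72)/(50*(40 + 40) - 20869) = (-11875 - 72)/(50*80 - 20869) = -11947/(4000 - 20869) = -11947/(-16869) = -11947*(-1/16869) = 11947/16869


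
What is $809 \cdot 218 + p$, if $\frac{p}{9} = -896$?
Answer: $168298$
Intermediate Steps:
$p = -8064$ ($p = 9 \left(-896\right) = -8064$)
$809 \cdot 218 + p = 809 \cdot 218 - 8064 = 176362 - 8064 = 168298$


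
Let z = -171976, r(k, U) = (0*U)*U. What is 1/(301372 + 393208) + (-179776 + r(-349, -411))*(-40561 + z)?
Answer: 26539243138120961/694580 ≈ 3.8209e+10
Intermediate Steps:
r(k, U) = 0 (r(k, U) = 0*U = 0)
1/(301372 + 393208) + (-179776 + r(-349, -411))*(-40561 + z) = 1/(301372 + 393208) + (-179776 + 0)*(-40561 - 171976) = 1/694580 - 179776*(-212537) = 1/694580 + 38209051712 = 26539243138120961/694580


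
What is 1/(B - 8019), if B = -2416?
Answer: -1/10435 ≈ -9.5831e-5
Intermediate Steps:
1/(B - 8019) = 1/(-2416 - 8019) = 1/(-10435) = -1/10435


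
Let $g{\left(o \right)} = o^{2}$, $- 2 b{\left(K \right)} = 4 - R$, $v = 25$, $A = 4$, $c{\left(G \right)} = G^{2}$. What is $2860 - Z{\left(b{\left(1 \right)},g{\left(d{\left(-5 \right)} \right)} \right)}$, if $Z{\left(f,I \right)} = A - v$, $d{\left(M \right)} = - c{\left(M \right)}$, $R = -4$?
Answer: $2881$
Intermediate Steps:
$b{\left(K \right)} = -4$ ($b{\left(K \right)} = - \frac{4 - -4}{2} = - \frac{4 + 4}{2} = \left(- \frac{1}{2}\right) 8 = -4$)
$d{\left(M \right)} = - M^{2}$
$Z{\left(f,I \right)} = -21$ ($Z{\left(f,I \right)} = 4 - 25 = -21$)
$2860 - Z{\left(b{\left(1 \right)},g{\left(d{\left(-5 \right)} \right)} \right)} = 2860 - -21 = 2860 + 21 = 2881$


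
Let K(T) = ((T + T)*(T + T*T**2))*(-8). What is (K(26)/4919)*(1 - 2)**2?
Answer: -7322432/4919 ≈ -1488.6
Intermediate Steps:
K(T) = -16*T*(T + T**3) (K(T) = ((2*T)*(T + T**3))*(-8) = (2*T*(T + T**3))*(-8) = -16*T*(T + T**3))
(K(26)/4919)*(1 - 2)**2 = ((16*26**2*(-1 - 1*26**2))/4919)*(1 - 2)**2 = ((16*676*(-1 - 1*676))*(1/4919))*(-1)**2 = ((16*676*(-1 - 676))*(1/4919))*1 = ((16*676*(-677))*(1/4919))*1 = -7322432*1/4919*1 = -7322432/4919*1 = -7322432/4919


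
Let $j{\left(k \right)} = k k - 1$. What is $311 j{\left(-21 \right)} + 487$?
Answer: $137327$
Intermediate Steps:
$j{\left(k \right)} = -1 + k^{2}$ ($j{\left(k \right)} = k^{2} - 1 = -1 + k^{2}$)
$311 j{\left(-21 \right)} + 487 = 311 \left(-1 + \left(-21\right)^{2}\right) + 487 = 311 \left(-1 + 441\right) + 487 = 311 \cdot 440 + 487 = 136840 + 487 = 137327$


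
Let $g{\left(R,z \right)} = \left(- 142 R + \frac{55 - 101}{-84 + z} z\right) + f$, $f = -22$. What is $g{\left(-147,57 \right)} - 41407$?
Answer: $- \frac{184121}{9} \approx -20458.0$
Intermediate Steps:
$g{\left(R,z \right)} = -22 - 142 R - \frac{46 z}{-84 + z}$ ($g{\left(R,z \right)} = \left(- 142 R + \frac{55 - 101}{-84 + z} z\right) - 22 = \left(- 142 R + - \frac{46}{-84 + z} z\right) - 22 = \left(- 142 R - \frac{46 z}{-84 + z}\right) - 22 = -22 - 142 R - \frac{46 z}{-84 + z}$)
$g{\left(-147,57 \right)} - 41407 = \frac{2 \left(924 - 1938 + 5964 \left(-147\right) - \left(-10437\right) 57\right)}{-84 + 57} - 41407 = \frac{2 \left(924 - 1938 - 876708 + 594909\right)}{-27} - 41407 = 2 \left(- \frac{1}{27}\right) \left(-282813\right) - 41407 = \frac{188542}{9} - 41407 = - \frac{184121}{9}$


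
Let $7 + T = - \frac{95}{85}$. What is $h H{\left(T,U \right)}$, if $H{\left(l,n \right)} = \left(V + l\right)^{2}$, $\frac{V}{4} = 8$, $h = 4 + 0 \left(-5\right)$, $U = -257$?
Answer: $\frac{659344}{289} \approx 2281.5$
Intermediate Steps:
$h = 4$ ($h = 4 + 0 = 4$)
$T = - \frac{138}{17}$ ($T = -7 - \frac{95}{85} = -7 - \frac{19}{17} = - \frac{138}{17} \approx -8.1176$)
$V = 32$ ($V = 4 \cdot 8 = 32$)
$H{\left(l,n \right)} = \left(32 + l\right)^{2}$
$h H{\left(T,U \right)} = 4 \left(32 - \frac{138}{17}\right)^{2} = 4 \left(\frac{406}{17}\right)^{2} = 4 \cdot \frac{164836}{289} = \frac{659344}{289}$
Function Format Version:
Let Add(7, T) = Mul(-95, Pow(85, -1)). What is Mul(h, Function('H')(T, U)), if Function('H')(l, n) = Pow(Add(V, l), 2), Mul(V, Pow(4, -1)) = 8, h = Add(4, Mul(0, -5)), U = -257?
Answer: Rational(659344, 289) ≈ 2281.5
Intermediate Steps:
h = 4 (h = Add(4, 0) = 4)
T = Rational(-138, 17) (T = Add(-7, Mul(-95, Pow(85, -1))) = Add(-7, Mul(-95, Rational(1, 85))) = Add(-7, Rational(-19, 17)) = Rational(-138, 17) ≈ -8.1176)
V = 32 (V = Mul(4, 8) = 32)
Function('H')(l, n) = Pow(Add(32, l), 2)
Mul(h, Function('H')(T, U)) = Mul(4, Pow(Add(32, Rational(-138, 17)), 2)) = Mul(4, Pow(Rational(406, 17), 2)) = Mul(4, Rational(164836, 289)) = Rational(659344, 289)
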